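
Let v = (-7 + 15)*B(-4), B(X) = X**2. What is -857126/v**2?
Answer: -428563/8192 ≈ -52.315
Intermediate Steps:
v = 128 (v = (-7 + 15)*(-4)**2 = 8*16 = 128)
-857126/v**2 = -857126/(128**2) = -857126/16384 = -857126*1/16384 = -428563/8192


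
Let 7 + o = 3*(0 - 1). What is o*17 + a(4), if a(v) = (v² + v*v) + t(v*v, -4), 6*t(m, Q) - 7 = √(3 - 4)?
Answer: -821/6 + I/6 ≈ -136.83 + 0.16667*I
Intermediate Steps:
t(m, Q) = 7/6 + I/6 (t(m, Q) = 7/6 + √(3 - 4)/6 = 7/6 + √(-1)/6 = 7/6 + I/6)
a(v) = 7/6 + 2*v² + I/6 (a(v) = (v² + v*v) + (7/6 + I/6) = (v² + v²) + (7/6 + I/6) = 2*v² + (7/6 + I/6) = 7/6 + 2*v² + I/6)
o = -10 (o = -7 + 3*(0 - 1) = -7 + 3*(-1) = -7 - 3 = -10)
o*17 + a(4) = -10*17 + (7/6 + 2*4² + I/6) = -170 + (7/6 + 2*16 + I/6) = -170 + (7/6 + 32 + I/6) = -170 + (199/6 + I/6) = -821/6 + I/6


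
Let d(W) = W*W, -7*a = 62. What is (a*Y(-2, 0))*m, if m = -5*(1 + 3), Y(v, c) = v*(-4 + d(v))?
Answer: 0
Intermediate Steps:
a = -62/7 (a = -⅐*62 = -62/7 ≈ -8.8571)
d(W) = W²
Y(v, c) = v*(-4 + v²)
m = -20 (m = -5*4 = -20)
(a*Y(-2, 0))*m = -(-124)*(-4 + (-2)²)/7*(-20) = -(-124)*(-4 + 4)/7*(-20) = -(-124)*0/7*(-20) = -62/7*0*(-20) = 0*(-20) = 0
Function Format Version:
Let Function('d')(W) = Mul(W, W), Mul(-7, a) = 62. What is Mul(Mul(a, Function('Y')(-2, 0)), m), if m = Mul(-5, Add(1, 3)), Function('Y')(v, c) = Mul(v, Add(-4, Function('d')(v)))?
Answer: 0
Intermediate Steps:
a = Rational(-62, 7) (a = Mul(Rational(-1, 7), 62) = Rational(-62, 7) ≈ -8.8571)
Function('d')(W) = Pow(W, 2)
Function('Y')(v, c) = Mul(v, Add(-4, Pow(v, 2)))
m = -20 (m = Mul(-5, 4) = -20)
Mul(Mul(a, Function('Y')(-2, 0)), m) = Mul(Mul(Rational(-62, 7), Mul(-2, Add(-4, Pow(-2, 2)))), -20) = Mul(Mul(Rational(-62, 7), Mul(-2, Add(-4, 4))), -20) = Mul(Mul(Rational(-62, 7), Mul(-2, 0)), -20) = Mul(Mul(Rational(-62, 7), 0), -20) = Mul(0, -20) = 0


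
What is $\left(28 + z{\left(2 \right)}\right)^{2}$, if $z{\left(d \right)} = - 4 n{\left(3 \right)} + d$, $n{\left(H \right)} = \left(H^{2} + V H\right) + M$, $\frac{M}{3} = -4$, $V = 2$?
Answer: $324$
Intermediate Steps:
$M = -12$ ($M = 3 \left(-4\right) = -12$)
$n{\left(H \right)} = -12 + H^{2} + 2 H$ ($n{\left(H \right)} = \left(H^{2} + 2 H\right) - 12 = -12 + H^{2} + 2 H$)
$z{\left(d \right)} = -12 + d$ ($z{\left(d \right)} = - 4 \left(-12 + 3^{2} + 2 \cdot 3\right) + d = - 4 \left(-12 + 9 + 6\right) + d = \left(-4\right) 3 + d = -12 + d$)
$\left(28 + z{\left(2 \right)}\right)^{2} = \left(28 + \left(-12 + 2\right)\right)^{2} = \left(28 - 10\right)^{2} = 18^{2} = 324$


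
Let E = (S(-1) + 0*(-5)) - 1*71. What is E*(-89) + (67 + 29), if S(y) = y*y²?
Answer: 6504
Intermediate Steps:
S(y) = y³
E = -72 (E = ((-1)³ + 0*(-5)) - 1*71 = (-1 + 0) - 71 = -1 - 71 = -72)
E*(-89) + (67 + 29) = -72*(-89) + (67 + 29) = 6408 + 96 = 6504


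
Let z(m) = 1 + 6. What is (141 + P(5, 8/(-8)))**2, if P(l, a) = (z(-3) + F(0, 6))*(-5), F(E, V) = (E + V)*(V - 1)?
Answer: 1936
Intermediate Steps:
z(m) = 7
F(E, V) = (-1 + V)*(E + V) (F(E, V) = (E + V)*(-1 + V) = (-1 + V)*(E + V))
P(l, a) = -185 (P(l, a) = (7 + (6**2 - 1*0 - 1*6 + 0*6))*(-5) = (7 + (36 + 0 - 6 + 0))*(-5) = (7 + 30)*(-5) = 37*(-5) = -185)
(141 + P(5, 8/(-8)))**2 = (141 - 185)**2 = (-44)**2 = 1936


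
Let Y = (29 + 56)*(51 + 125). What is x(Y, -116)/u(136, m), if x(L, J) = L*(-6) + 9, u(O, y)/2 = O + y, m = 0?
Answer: -89751/272 ≈ -329.97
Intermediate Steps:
Y = 14960 (Y = 85*176 = 14960)
u(O, y) = 2*O + 2*y (u(O, y) = 2*(O + y) = 2*O + 2*y)
x(L, J) = 9 - 6*L (x(L, J) = -6*L + 9 = 9 - 6*L)
x(Y, -116)/u(136, m) = (9 - 6*14960)/(2*136 + 2*0) = (9 - 89760)/(272 + 0) = -89751/272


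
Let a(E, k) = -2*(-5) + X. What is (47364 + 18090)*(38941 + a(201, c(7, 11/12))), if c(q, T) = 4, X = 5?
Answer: 2549826024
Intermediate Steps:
a(E, k) = 15 (a(E, k) = -2*(-5) + 5 = 10 + 5 = 15)
(47364 + 18090)*(38941 + a(201, c(7, 11/12))) = (47364 + 18090)*(38941 + 15) = 65454*38956 = 2549826024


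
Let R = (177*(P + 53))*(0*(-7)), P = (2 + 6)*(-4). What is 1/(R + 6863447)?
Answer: 1/6863447 ≈ 1.4570e-7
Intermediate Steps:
P = -32 (P = 8*(-4) = -32)
R = 0 (R = (177*(-32 + 53))*(0*(-7)) = (177*21)*0 = 3717*0 = 0)
1/(R + 6863447) = 1/(0 + 6863447) = 1/6863447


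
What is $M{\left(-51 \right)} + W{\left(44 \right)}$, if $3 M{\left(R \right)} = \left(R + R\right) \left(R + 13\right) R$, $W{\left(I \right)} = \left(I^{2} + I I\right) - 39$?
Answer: $-62059$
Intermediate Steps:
$W{\left(I \right)} = -39 + 2 I^{2}$ ($W{\left(I \right)} = \left(I^{2} + I^{2}\right) - 39 = 2 I^{2} - 39 = -39 + 2 I^{2}$)
$M{\left(R \right)} = \frac{2 R^{2} \left(13 + R\right)}{3}$ ($M{\left(R \right)} = \frac{\left(R + R\right) \left(R + 13\right) R}{3} = \frac{2 R \left(13 + R\right) R}{3} = \frac{2 R^{2} \left(13 + R\right)}{3}$)
$M{\left(-51 \right)} + W{\left(44 \right)} = \frac{2 \left(-51\right)^{2} \left(13 - 51\right)}{3} - \left(39 - 2 \cdot 44^{2}\right) = \frac{2}{3} \cdot 2601 \left(-38\right) + \left(-39 + 2 \cdot 1936\right) = -65892 + \left(-39 + 3872\right) = -65892 + 3833 = -62059$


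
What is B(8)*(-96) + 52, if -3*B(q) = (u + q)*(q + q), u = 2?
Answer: 5172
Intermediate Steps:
B(q) = -2*q*(2 + q)/3 (B(q) = -(2 + q)*(q + q)/3 = -(2 + q)*2*q/3 = -2*q*(2 + q)/3)
B(8)*(-96) + 52 = -⅔*8*(2 + 8)*(-96) + 52 = -⅔*8*10*(-96) + 52 = -160/3*(-96) + 52 = 5120 + 52 = 5172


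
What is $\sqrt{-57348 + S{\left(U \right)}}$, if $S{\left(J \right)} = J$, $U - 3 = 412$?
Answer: $17 i \sqrt{197} \approx 238.61 i$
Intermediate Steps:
$U = 415$ ($U = 3 + 412 = 415$)
$\sqrt{-57348 + S{\left(U \right)}} = \sqrt{-57348 + 415} = \sqrt{-56933} = 17 i \sqrt{197}$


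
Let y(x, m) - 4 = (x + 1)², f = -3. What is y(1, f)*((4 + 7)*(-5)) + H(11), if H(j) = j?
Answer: -429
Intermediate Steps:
y(x, m) = 4 + (1 + x)² (y(x, m) = 4 + (x + 1)² = 4 + (1 + x)²)
y(1, f)*((4 + 7)*(-5)) + H(11) = (4 + (1 + 1)²)*((4 + 7)*(-5)) + 11 = (4 + 2²)*(11*(-5)) + 11 = (4 + 4)*(-55) + 11 = 8*(-55) + 11 = -440 + 11 = -429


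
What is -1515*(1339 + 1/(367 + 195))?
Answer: -1140066285/562 ≈ -2.0286e+6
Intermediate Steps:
-1515*(1339 + 1/(367 + 195)) = -1515*(1339 + 1/562) = -1515*752519/562 = -1140066285/562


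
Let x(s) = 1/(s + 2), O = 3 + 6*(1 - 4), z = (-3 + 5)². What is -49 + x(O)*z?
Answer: -641/13 ≈ -49.308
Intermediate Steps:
z = 4 (z = 2² = 4)
O = -15 (O = 3 + 6*(-3) = 3 - 18 = -15)
x(s) = 1/(2 + s)
-49 + x(O)*z = -49 + 4/(2 - 15) = -49 + 4/(-13) = -49 - 1/13*4 = -49 - 4/13 = -641/13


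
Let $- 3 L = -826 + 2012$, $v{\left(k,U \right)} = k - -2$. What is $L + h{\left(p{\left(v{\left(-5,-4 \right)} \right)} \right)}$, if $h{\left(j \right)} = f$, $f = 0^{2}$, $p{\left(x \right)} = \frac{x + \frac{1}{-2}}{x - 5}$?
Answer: $- \frac{1186}{3} \approx -395.33$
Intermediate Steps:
$v{\left(k,U \right)} = 2 + k$ ($v{\left(k,U \right)} = k + 2 = 2 + k$)
$L = - \frac{1186}{3}$ ($L = - \frac{-826 + 2012}{3} = \left(- \frac{1}{3}\right) 1186 = - \frac{1186}{3} \approx -395.33$)
$p{\left(x \right)} = \frac{- \frac{1}{2} + x}{-5 + x}$ ($p{\left(x \right)} = \frac{x - \frac{1}{2}}{-5 + x} = \frac{- \frac{1}{2} + x}{-5 + x}$)
$f = 0$
$h{\left(j \right)} = 0$
$L + h{\left(p{\left(v{\left(-5,-4 \right)} \right)} \right)} = - \frac{1186}{3} + 0 = - \frac{1186}{3}$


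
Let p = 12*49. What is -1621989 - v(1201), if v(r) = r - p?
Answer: -1622602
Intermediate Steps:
p = 588
v(r) = -588 + r (v(r) = r - 1*588 = r - 588 = -588 + r)
-1621989 - v(1201) = -1621989 - (-588 + 1201) = -1621989 - 1*613 = -1621989 - 613 = -1622602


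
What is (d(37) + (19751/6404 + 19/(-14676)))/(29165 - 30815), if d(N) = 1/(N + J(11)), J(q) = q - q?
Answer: -675907069/358611912450 ≈ -0.0018848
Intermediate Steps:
J(q) = 0
d(N) = 1/N (d(N) = 1/(N + 0) = 1/N)
(d(37) + (19751/6404 + 19/(-14676)))/(29165 - 30815) = (1/37 + (19751/6404 + 19/(-14676)))/(29165 - 30815) = (1/37 + (19751*(1/6404) + 19*(-1/14676)))/(-1650) = (1/37 + (19751/6404 - 19/14676))*(-1/1650) = (1/37 + 18109000/5874069)*(-1/1650) = (675907069/217340553)*(-1/1650) = -675907069/358611912450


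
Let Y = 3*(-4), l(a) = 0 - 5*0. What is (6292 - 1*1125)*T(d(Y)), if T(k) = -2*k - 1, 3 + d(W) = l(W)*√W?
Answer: 25835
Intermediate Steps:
l(a) = 0 (l(a) = 0 + 0 = 0)
Y = -12
d(W) = -3 (d(W) = -3 + 0*√W = -3 + 0 = -3)
T(k) = -1 - 2*k
(6292 - 1*1125)*T(d(Y)) = (6292 - 1*1125)*(-1 - 2*(-3)) = (6292 - 1125)*(-1 + 6) = 5167*5 = 25835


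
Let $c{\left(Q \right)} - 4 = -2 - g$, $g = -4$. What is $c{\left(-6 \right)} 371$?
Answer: $2226$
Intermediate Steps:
$c{\left(Q \right)} = 6$ ($c{\left(Q \right)} = 4 - -2 = 4 + \left(-2 + 4\right) = 4 + 2 = 6$)
$c{\left(-6 \right)} 371 = 6 \cdot 371 = 2226$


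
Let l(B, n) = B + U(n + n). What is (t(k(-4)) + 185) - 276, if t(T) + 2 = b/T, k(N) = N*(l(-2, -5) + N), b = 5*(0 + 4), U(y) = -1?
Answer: -646/7 ≈ -92.286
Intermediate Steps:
l(B, n) = -1 + B (l(B, n) = B - 1 = -1 + B)
b = 20 (b = 5*4 = 20)
k(N) = N*(-3 + N) (k(N) = N*((-1 - 2) + N) = N*(-3 + N))
t(T) = -2 + 20/T
(t(k(-4)) + 185) - 276 = ((-2 + 20/((-4*(-3 - 4)))) + 185) - 276 = ((-2 + 20/((-4*(-7)))) + 185) - 276 = ((-2 + 20/28) + 185) - 276 = ((-2 + 20*(1/28)) + 185) - 276 = ((-2 + 5/7) + 185) - 276 = (-9/7 + 185) - 276 = 1286/7 - 276 = -646/7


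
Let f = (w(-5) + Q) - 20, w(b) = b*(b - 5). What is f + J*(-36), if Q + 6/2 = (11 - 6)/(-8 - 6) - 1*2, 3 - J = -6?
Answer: -4191/14 ≈ -299.36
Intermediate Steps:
J = 9 (J = 3 - 1*(-6) = 3 + 6 = 9)
w(b) = b*(-5 + b)
Q = -75/14 (Q = -3 + ((11 - 6)/(-8 - 6) - 1*2) = -3 + (5/(-14) - 2) = -3 + (5*(-1/14) - 2) = -3 + (-5/14 - 2) = -3 - 33/14 = -75/14 ≈ -5.3571)
f = 345/14 (f = (-5*(-5 - 5) - 75/14) - 20 = (-5*(-10) - 75/14) - 20 = (50 - 75/14) - 20 = 625/14 - 20 = 345/14 ≈ 24.643)
f + J*(-36) = 345/14 + 9*(-36) = 345/14 - 324 = -4191/14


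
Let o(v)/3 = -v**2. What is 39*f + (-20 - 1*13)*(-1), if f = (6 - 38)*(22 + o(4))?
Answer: 32481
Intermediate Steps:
o(v) = -3*v**2 (o(v) = 3*(-v**2) = -3*v**2)
f = 832 (f = (6 - 38)*(22 - 3*4**2) = -32*(22 - 3*16) = -32*(22 - 48) = -32*(-26) = 832)
39*f + (-20 - 1*13)*(-1) = 39*832 + (-20 - 1*13)*(-1) = 32448 + (-20 - 13)*(-1) = 32448 - 33*(-1) = 32448 + 33 = 32481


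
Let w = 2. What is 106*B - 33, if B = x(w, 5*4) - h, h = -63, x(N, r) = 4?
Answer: 7069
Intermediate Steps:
B = 67 (B = 4 - 1*(-63) = 4 + 63 = 67)
106*B - 33 = 106*67 - 33 = 7102 - 33 = 7069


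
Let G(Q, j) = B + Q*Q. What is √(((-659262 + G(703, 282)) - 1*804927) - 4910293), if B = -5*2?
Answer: 17*I*√20347 ≈ 2424.9*I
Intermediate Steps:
B = -10
G(Q, j) = -10 + Q² (G(Q, j) = -10 + Q*Q = -10 + Q²)
√(((-659262 + G(703, 282)) - 1*804927) - 4910293) = √(((-659262 + (-10 + 703²)) - 1*804927) - 4910293) = √(((-659262 + (-10 + 494209)) - 804927) - 4910293) = √(((-659262 + 494199) - 804927) - 4910293) = √((-165063 - 804927) - 4910293) = √(-969990 - 4910293) = √(-5880283) = 17*I*√20347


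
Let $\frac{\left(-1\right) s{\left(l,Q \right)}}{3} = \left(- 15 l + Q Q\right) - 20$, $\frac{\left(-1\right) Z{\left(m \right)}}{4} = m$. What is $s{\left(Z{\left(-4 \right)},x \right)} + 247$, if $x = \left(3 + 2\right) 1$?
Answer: $952$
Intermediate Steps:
$x = 5$ ($x = 5 \cdot 1 = 5$)
$Z{\left(m \right)} = - 4 m$
$s{\left(l,Q \right)} = 60 - 3 Q^{2} + 45 l$ ($s{\left(l,Q \right)} = - 3 \left(\left(- 15 l + Q Q\right) - 20\right) = - 3 \left(\left(- 15 l + Q^{2}\right) - 20\right) = - 3 \left(\left(Q^{2} - 15 l\right) - 20\right) = - 3 \left(-20 + Q^{2} - 15 l\right) = 60 - 3 Q^{2} + 45 l$)
$s{\left(Z{\left(-4 \right)},x \right)} + 247 = \left(60 - 3 \cdot 5^{2} + 45 \left(\left(-4\right) \left(-4\right)\right)\right) + 247 = \left(60 - 75 + 45 \cdot 16\right) + 247 = \left(60 - 75 + 720\right) + 247 = 705 + 247 = 952$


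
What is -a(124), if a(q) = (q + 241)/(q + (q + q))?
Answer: -365/372 ≈ -0.98118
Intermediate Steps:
a(q) = (241 + q)/(3*q) (a(q) = (241 + q)/(q + 2*q) = (241 + q)/((3*q)) = (241 + q)*(1/(3*q)) = (241 + q)/(3*q))
-a(124) = -(241 + 124)/(3*124) = -365/(3*124) = -1*365/372 = -365/372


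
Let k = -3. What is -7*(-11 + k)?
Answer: 98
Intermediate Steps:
-7*(-11 + k) = -7*(-11 - 3) = -7*(-14) = 98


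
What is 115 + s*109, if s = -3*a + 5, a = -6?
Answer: 2622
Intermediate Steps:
s = 23 (s = -3*(-6) + 5 = 18 + 5 = 23)
115 + s*109 = 115 + 23*109 = 115 + 2507 = 2622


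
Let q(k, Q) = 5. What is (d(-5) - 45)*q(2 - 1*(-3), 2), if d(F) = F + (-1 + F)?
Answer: -280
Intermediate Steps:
d(F) = -1 + 2*F
(d(-5) - 45)*q(2 - 1*(-3), 2) = ((-1 + 2*(-5)) - 45)*5 = ((-1 - 10) - 45)*5 = (-11 - 45)*5 = -56*5 = -280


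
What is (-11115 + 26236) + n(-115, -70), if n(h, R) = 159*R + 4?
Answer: 3995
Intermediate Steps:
n(h, R) = 4 + 159*R
(-11115 + 26236) + n(-115, -70) = (-11115 + 26236) + (4 + 159*(-70)) = 15121 + (4 - 11130) = 15121 - 11126 = 3995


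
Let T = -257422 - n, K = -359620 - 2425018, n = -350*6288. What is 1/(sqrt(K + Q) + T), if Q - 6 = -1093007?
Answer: 1943378/3776721928523 - I*sqrt(3877639)/3776721928523 ≈ 5.1457e-7 - 5.214e-10*I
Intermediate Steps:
n = -2200800
K = -2784638
Q = -1093001 (Q = 6 - 1093007 = -1093001)
T = 1943378 (T = -257422 - 1*(-2200800) = -257422 + 2200800 = 1943378)
1/(sqrt(K + Q) + T) = 1/(sqrt(-2784638 - 1093001) + 1943378) = 1/(sqrt(-3877639) + 1943378) = 1/(I*sqrt(3877639) + 1943378) = 1/(1943378 + I*sqrt(3877639))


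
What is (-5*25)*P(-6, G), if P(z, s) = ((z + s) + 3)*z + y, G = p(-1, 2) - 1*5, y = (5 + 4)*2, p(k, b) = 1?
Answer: -7500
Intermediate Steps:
y = 18 (y = 9*2 = 18)
G = -4 (G = 1 - 1*5 = 1 - 5 = -4)
P(z, s) = 18 + z*(3 + s + z) (P(z, s) = ((z + s) + 3)*z + 18 = ((s + z) + 3)*z + 18 = (3 + s + z)*z + 18 = z*(3 + s + z) + 18 = 18 + z*(3 + s + z))
(-5*25)*P(-6, G) = (-5*25)*(18 + (-6)**2 + 3*(-6) - 4*(-6)) = -125*(18 + 36 - 18 + 24) = -125*60 = -7500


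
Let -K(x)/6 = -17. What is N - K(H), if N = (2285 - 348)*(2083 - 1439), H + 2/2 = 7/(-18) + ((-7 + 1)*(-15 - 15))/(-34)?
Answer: 1247326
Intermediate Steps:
H = -2045/306 (H = -1 + (7/(-18) + ((-7 + 1)*(-15 - 15))/(-34)) = -1 + (7*(-1/18) - 6*(-30)*(-1/34)) = -1 + (-7/18 + 180*(-1/34)) = -1 + (-7/18 - 90/17) = -1 - 1739/306 = -2045/306 ≈ -6.6830)
K(x) = 102 (K(x) = -6*(-17) = 102)
N = 1247428 (N = 1937*644 = 1247428)
N - K(H) = 1247428 - 1*102 = 1247428 - 102 = 1247326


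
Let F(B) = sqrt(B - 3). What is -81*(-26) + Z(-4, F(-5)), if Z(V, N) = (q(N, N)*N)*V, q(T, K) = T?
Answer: 2138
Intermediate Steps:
F(B) = sqrt(-3 + B)
Z(V, N) = V*N**2 (Z(V, N) = (N*N)*V = N**2*V = V*N**2)
-81*(-26) + Z(-4, F(-5)) = -81*(-26) - 4*(sqrt(-3 - 5))**2 = 2106 - 4*(sqrt(-8))**2 = 2106 - 4*(2*I*sqrt(2))**2 = 2106 - 4*(-8) = 2106 + 32 = 2138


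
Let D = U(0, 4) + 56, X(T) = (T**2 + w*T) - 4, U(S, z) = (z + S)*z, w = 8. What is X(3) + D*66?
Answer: 4781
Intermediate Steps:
U(S, z) = z*(S + z) (U(S, z) = (S + z)*z = z*(S + z))
X(T) = -4 + T**2 + 8*T (X(T) = (T**2 + 8*T) - 4 = -4 + T**2 + 8*T)
D = 72 (D = 4*(0 + 4) + 56 = 4*4 + 56 = 16 + 56 = 72)
X(3) + D*66 = (-4 + 3**2 + 8*3) + 72*66 = (-4 + 9 + 24) + 4752 = 29 + 4752 = 4781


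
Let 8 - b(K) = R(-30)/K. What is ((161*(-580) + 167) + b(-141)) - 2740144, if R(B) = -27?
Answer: -133167412/47 ≈ -2.8333e+6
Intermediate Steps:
b(K) = 8 + 27/K (b(K) = 8 - (-27)/K = 8 + 27/K)
((161*(-580) + 167) + b(-141)) - 2740144 = ((161*(-580) + 167) + (8 + 27/(-141))) - 2740144 = ((-93380 + 167) + (8 + 27*(-1/141))) - 2740144 = (-93213 + (8 - 9/47)) - 2740144 = (-93213 + 367/47) - 2740144 = -4380644/47 - 2740144 = -133167412/47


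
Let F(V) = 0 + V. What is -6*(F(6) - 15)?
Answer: 54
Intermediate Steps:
F(V) = V
-6*(F(6) - 15) = -6*(6 - 15) = -6*(-9) = 54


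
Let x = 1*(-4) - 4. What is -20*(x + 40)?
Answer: -640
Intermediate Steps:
x = -8 (x = -4 - 4 = -8)
-20*(x + 40) = -20*(-8 + 40) = -20*32 = -640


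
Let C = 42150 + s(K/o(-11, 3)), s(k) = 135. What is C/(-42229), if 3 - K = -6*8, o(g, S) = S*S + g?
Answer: -42285/42229 ≈ -1.0013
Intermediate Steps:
o(g, S) = g + S**2 (o(g, S) = S**2 + g = g + S**2)
K = 51 (K = 3 - (-6)*8 = 3 - 1*(-48) = 3 + 48 = 51)
C = 42285 (C = 42150 + 135 = 42285)
C/(-42229) = 42285/(-42229) = 42285*(-1/42229) = -42285/42229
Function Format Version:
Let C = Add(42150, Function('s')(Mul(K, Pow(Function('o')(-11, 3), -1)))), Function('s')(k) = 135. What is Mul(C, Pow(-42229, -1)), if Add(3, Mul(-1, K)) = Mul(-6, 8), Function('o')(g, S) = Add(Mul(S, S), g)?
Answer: Rational(-42285, 42229) ≈ -1.0013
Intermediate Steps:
Function('o')(g, S) = Add(g, Pow(S, 2)) (Function('o')(g, S) = Add(Pow(S, 2), g) = Add(g, Pow(S, 2)))
K = 51 (K = Add(3, Mul(-1, Mul(-6, 8))) = Add(3, Mul(-1, -48)) = Add(3, 48) = 51)
C = 42285 (C = Add(42150, 135) = 42285)
Mul(C, Pow(-42229, -1)) = Mul(42285, Pow(-42229, -1)) = Mul(42285, Rational(-1, 42229)) = Rational(-42285, 42229)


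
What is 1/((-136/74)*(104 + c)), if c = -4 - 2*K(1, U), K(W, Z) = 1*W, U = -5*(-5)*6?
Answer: -37/6664 ≈ -0.0055522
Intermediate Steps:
U = 150 (U = 25*6 = 150)
K(W, Z) = W
c = -6 (c = -4 - 2*1 = -4 - 2 = -6)
1/((-136/74)*(104 + c)) = 1/((-136/74)*(104 - 6)) = 1/(-136*1/74*98) = 1/(-68/37*98) = 1/(-6664/37) = -37/6664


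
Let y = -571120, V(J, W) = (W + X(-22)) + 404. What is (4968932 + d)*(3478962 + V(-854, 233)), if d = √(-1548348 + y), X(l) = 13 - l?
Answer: 17290064730888 + 6959268*I*√529867 ≈ 1.729e+13 + 5.0658e+9*I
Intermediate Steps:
V(J, W) = 439 + W (V(J, W) = (W + (13 - 1*(-22))) + 404 = (W + (13 + 22)) + 404 = (W + 35) + 404 = (35 + W) + 404 = 439 + W)
d = 2*I*√529867 (d = √(-1548348 - 571120) = √(-2119468) = 2*I*√529867 ≈ 1455.8*I)
(4968932 + d)*(3478962 + V(-854, 233)) = (4968932 + 2*I*√529867)*(3478962 + (439 + 233)) = (4968932 + 2*I*√529867)*(3478962 + 672) = (4968932 + 2*I*√529867)*3479634 = 17290064730888 + 6959268*I*√529867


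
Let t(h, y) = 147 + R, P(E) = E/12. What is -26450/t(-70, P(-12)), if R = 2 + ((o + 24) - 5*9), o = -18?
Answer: -2645/11 ≈ -240.45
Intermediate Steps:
P(E) = E/12 (P(E) = E*(1/12) = E/12)
R = -37 (R = 2 + ((-18 + 24) - 5*9) = 2 + (6 - 45) = 2 - 39 = -37)
t(h, y) = 110 (t(h, y) = 147 - 37 = 110)
-26450/t(-70, P(-12)) = -26450/110 = -26450*1/110 = -2645/11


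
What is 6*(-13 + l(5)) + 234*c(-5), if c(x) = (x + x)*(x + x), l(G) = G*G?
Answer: 23472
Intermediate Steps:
l(G) = G**2
c(x) = 4*x**2 (c(x) = (2*x)*(2*x) = 4*x**2)
6*(-13 + l(5)) + 234*c(-5) = 6*(-13 + 5**2) + 234*(4*(-5)**2) = 6*(-13 + 25) + 234*(4*25) = 6*12 + 234*100 = 72 + 23400 = 23472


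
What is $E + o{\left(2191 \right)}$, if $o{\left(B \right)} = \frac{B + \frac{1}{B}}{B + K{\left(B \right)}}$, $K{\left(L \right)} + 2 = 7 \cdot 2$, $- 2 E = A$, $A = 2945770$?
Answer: $- \frac{7109276749623}{4826773} \approx -1.4729 \cdot 10^{6}$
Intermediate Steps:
$E = -1472885$ ($E = \left(- \frac{1}{2}\right) 2945770 = -1472885$)
$K{\left(L \right)} = 12$ ($K{\left(L \right)} = -2 + 7 \cdot 2 = -2 + 14 = 12$)
$o{\left(B \right)} = \frac{B + \frac{1}{B}}{12 + B}$ ($o{\left(B \right)} = \frac{B + \frac{1}{B}}{B + 12} = \frac{B + \frac{1}{B}}{12 + B}$)
$E + o{\left(2191 \right)} = -1472885 + \frac{1 + 2191^{2}}{2191 \left(12 + 2191\right)} = -1472885 + \frac{1 + 4800481}{2191 \cdot 2203} = -1472885 + \frac{1}{2191} \cdot \frac{1}{2203} \cdot 4800482 = -1472885 + \frac{4800482}{4826773} = - \frac{7109276749623}{4826773}$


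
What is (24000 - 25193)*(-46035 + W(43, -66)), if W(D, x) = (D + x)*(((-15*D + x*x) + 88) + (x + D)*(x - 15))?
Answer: 210279373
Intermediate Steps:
W(D, x) = (D + x)*(88 + x**2 - 15*D + (-15 + x)*(D + x)) (W(D, x) = (D + x)*(((-15*D + x**2) + 88) + (D + x)*(-15 + x)) = (D + x)*(((x**2 - 15*D) + 88) + (-15 + x)*(D + x)) = (D + x)*((88 + x**2 - 15*D) + (-15 + x)*(D + x)) = (D + x)*(88 + x**2 - 15*D + (-15 + x)*(D + x)))
(24000 - 25193)*(-46035 + W(43, -66)) = (24000 - 25193)*(-46035 + (-30*43**2 - 15*(-66)**2 + 2*(-66)**3 + 88*43 + 88*(-66) - 66*43**2 - 45*43*(-66) + 3*43*(-66)**2)) = -1193*(-46035 + (-30*1849 - 15*4356 + 2*(-287496) + 3784 - 5808 - 66*1849 + 127710 + 3*43*4356)) = -1193*(-46035 + (-55470 - 65340 - 574992 + 3784 - 5808 - 122034 + 127710 + 561924)) = -1193*(-46035 - 130226) = -1193*(-176261) = 210279373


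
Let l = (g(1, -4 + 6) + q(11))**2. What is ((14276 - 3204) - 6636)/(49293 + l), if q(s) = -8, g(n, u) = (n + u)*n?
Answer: 2218/24659 ≈ 0.089947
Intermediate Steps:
g(n, u) = n*(n + u)
l = 25 (l = (1*(1 + (-4 + 6)) - 8)**2 = (1*(1 + 2) - 8)**2 = (1*3 - 8)**2 = (3 - 8)**2 = (-5)**2 = 25)
((14276 - 3204) - 6636)/(49293 + l) = ((14276 - 3204) - 6636)/(49293 + 25) = (11072 - 6636)/49318 = 4436*(1/49318) = 2218/24659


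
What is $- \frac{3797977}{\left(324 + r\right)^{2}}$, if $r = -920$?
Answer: $- \frac{3797977}{355216} \approx -10.692$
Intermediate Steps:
$- \frac{3797977}{\left(324 + r\right)^{2}} = - \frac{3797977}{\left(324 - 920\right)^{2}} = - \frac{3797977}{\left(-596\right)^{2}} = - \frac{3797977}{355216}$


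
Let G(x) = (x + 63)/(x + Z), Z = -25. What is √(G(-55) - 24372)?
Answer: I*√2437210/10 ≈ 156.12*I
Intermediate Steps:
G(x) = (63 + x)/(-25 + x) (G(x) = (x + 63)/(x - 25) = (63 + x)/(-25 + x))
√(G(-55) - 24372) = √((63 - 55)/(-25 - 55) - 24372) = √(8/(-80) - 24372) = √(-1/80*8 - 24372) = √(-⅒ - 24372) = √(-243721/10) = I*√2437210/10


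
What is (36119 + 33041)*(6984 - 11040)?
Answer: -280512960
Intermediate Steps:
(36119 + 33041)*(6984 - 11040) = 69160*(-4056) = -280512960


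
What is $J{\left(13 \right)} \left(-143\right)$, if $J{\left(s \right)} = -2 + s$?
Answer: $-1573$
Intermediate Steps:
$J{\left(13 \right)} \left(-143\right) = \left(-2 + 13\right) \left(-143\right) = 11 \left(-143\right) = -1573$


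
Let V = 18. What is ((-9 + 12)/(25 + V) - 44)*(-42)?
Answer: 79338/43 ≈ 1845.1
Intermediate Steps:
((-9 + 12)/(25 + V) - 44)*(-42) = ((-9 + 12)/(25 + 18) - 44)*(-42) = (3/43 - 44)*(-42) = -1889/43*(-42) = 79338/43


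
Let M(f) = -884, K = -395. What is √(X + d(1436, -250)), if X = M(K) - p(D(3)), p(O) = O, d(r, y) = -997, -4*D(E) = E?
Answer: I*√7521/2 ≈ 43.362*I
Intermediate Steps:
D(E) = -E/4
X = -3533/4 (X = -884 - (-1)*3/4 = -884 - 1*(-¾) = -884 + ¾ = -3533/4 ≈ -883.25)
√(X + d(1436, -250)) = √(-3533/4 - 997) = √(-7521/4) = I*√7521/2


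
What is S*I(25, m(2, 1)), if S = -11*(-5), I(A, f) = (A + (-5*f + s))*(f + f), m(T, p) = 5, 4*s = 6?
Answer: 825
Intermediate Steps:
s = 3/2 (s = (1/4)*6 = 3/2 ≈ 1.5000)
I(A, f) = 2*f*(3/2 + A - 5*f) (I(A, f) = (A + (-5*f + 3/2))*(f + f) = (A + (3/2 - 5*f))*(2*f) = (3/2 + A - 5*f)*(2*f) = 2*f*(3/2 + A - 5*f))
S = 55
S*I(25, m(2, 1)) = 55*(5*(3 - 10*5 + 2*25)) = 55*(5*(3 - 50 + 50)) = 55*(5*3) = 55*15 = 825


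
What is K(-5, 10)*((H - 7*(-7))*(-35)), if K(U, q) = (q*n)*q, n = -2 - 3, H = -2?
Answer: 822500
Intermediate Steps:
n = -5
K(U, q) = -5*q**2 (K(U, q) = (q*(-5))*q = (-5*q)*q = -5*q**2)
K(-5, 10)*((H - 7*(-7))*(-35)) = (-5*10**2)*((-2 - 7*(-7))*(-35)) = (-5*100)*((-2 + 49)*(-35)) = -23500*(-35) = -500*(-1645) = 822500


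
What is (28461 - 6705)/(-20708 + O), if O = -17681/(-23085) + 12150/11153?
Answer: -294813271620/280586792663 ≈ -1.0507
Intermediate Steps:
O = 25140997/13550895 (O = -17681*(-1/23085) + 12150*(1/11153) = 17681/23085 + 12150/11153 = 25140997/13550895 ≈ 1.8553)
(28461 - 6705)/(-20708 + O) = (28461 - 6705)/(-20708 + 25140997/13550895) = 21756/(-280586792663/13550895) = 21756*(-13550895/280586792663) = -294813271620/280586792663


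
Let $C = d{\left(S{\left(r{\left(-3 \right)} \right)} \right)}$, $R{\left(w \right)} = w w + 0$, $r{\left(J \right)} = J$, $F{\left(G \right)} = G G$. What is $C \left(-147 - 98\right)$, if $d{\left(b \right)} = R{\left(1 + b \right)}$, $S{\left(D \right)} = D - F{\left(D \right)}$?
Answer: $-29645$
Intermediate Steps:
$F{\left(G \right)} = G^{2}$
$S{\left(D \right)} = D - D^{2}$
$R{\left(w \right)} = w^{2}$ ($R{\left(w \right)} = w^{2} + 0 = w^{2}$)
$d{\left(b \right)} = \left(1 + b\right)^{2}$
$C = 121$ ($C = \left(1 - 3 \left(1 - -3\right)\right)^{2} = \left(1 - 3 \left(1 + 3\right)\right)^{2} = \left(1 - 12\right)^{2} = \left(-11\right)^{2} = 121$)
$C \left(-147 - 98\right) = 121 \left(-147 - 98\right) = 121 \left(-245\right) = -29645$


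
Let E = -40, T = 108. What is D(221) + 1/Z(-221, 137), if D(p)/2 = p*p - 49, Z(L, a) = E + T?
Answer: 6635713/68 ≈ 97584.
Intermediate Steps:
Z(L, a) = 68 (Z(L, a) = -40 + 108 = 68)
D(p) = -98 + 2*p² (D(p) = 2*(p*p - 49) = 2*(p² - 49) = 2*(-49 + p²) = -98 + 2*p²)
D(221) + 1/Z(-221, 137) = (-98 + 2*221²) + 1/68 = (-98 + 2*48841) + 1/68 = (-98 + 97682) + 1/68 = 97584 + 1/68 = 6635713/68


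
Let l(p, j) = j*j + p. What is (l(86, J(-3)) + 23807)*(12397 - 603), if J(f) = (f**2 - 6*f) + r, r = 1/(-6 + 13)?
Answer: 14233671458/49 ≈ 2.9048e+8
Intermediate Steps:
r = 1/7 ≈ 0.14286
J(f) = 1/7 + f**2 - 6*f (J(f) = (f**2 - 6*f) + 1/7 = 1/7 + f**2 - 6*f)
l(p, j) = p + j**2 (l(p, j) = j**2 + p = p + j**2)
(l(86, J(-3)) + 23807)*(12397 - 603) = ((86 + (1/7 + (-3)**2 - 6*(-3))**2) + 23807)*(12397 - 603) = ((86 + (1/7 + 9 + 18)**2) + 23807)*11794 = ((86 + (190/7)**2) + 23807)*11794 = ((86 + 36100/49) + 23807)*11794 = (40314/49 + 23807)*11794 = (1206857/49)*11794 = 14233671458/49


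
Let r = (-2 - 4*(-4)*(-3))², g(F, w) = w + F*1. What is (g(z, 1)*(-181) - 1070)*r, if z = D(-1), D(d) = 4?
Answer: -4937500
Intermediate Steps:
z = 4
g(F, w) = F + w (g(F, w) = w + F = F + w)
r = 2500 (r = (-2 + 16*(-3))² = (-2 - 48)² = (-50)² = 2500)
(g(z, 1)*(-181) - 1070)*r = ((4 + 1)*(-181) - 1070)*2500 = (5*(-181) - 1070)*2500 = (-905 - 1070)*2500 = -1975*2500 = -4937500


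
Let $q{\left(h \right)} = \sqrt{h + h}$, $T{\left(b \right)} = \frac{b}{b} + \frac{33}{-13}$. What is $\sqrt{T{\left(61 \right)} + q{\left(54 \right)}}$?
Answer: $\frac{\sqrt{-260 + 1014 \sqrt{3}}}{13} \approx 2.9755$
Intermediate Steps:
$T{\left(b \right)} = - \frac{20}{13}$ ($T{\left(b \right)} = 1 + 33 \left(- \frac{1}{13}\right) = 1 - \frac{33}{13} = - \frac{20}{13}$)
$q{\left(h \right)} = \sqrt{2} \sqrt{h}$ ($q{\left(h \right)} = \sqrt{2 h} = \sqrt{2} \sqrt{h}$)
$\sqrt{T{\left(61 \right)} + q{\left(54 \right)}} = \sqrt{- \frac{20}{13} + \sqrt{2} \sqrt{54}} = \sqrt{- \frac{20}{13} + \sqrt{2} \cdot 3 \sqrt{6}} = \sqrt{- \frac{20}{13} + 6 \sqrt{3}}$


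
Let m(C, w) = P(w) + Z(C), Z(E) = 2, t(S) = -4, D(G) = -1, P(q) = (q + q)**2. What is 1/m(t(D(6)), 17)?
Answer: 1/1158 ≈ 0.00086356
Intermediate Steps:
P(q) = 4*q**2 (P(q) = (2*q)**2 = 4*q**2)
m(C, w) = 2 + 4*w**2 (m(C, w) = 4*w**2 + 2 = 2 + 4*w**2)
1/m(t(D(6)), 17) = 1/(2 + 4*17**2) = 1/(2 + 4*289) = 1/(2 + 1156) = 1/1158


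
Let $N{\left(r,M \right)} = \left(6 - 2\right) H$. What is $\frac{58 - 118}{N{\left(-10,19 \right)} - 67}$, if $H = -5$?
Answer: $\frac{20}{29} \approx 0.68966$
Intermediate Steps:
$N{\left(r,M \right)} = -20$ ($N{\left(r,M \right)} = \left(6 - 2\right) \left(-5\right) = 4 \left(-5\right) = -20$)
$\frac{58 - 118}{N{\left(-10,19 \right)} - 67} = \frac{58 - 118}{-20 - 67} = - \frac{60}{-87} = \left(-60\right) \left(- \frac{1}{87}\right) = \frac{20}{29}$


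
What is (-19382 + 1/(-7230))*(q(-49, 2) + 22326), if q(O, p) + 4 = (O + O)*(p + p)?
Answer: -102436390391/241 ≈ -4.2505e+8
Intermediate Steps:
q(O, p) = -4 + 4*O*p (q(O, p) = -4 + (O + O)*(p + p) = -4 + (2*O)*(2*p) = -4 + 4*O*p)
(-19382 + 1/(-7230))*(q(-49, 2) + 22326) = (-19382 + 1/(-7230))*((-4 + 4*(-49)*2) + 22326) = (-19382 - 1/7230)*((-4 - 392) + 22326) = -140131861*(-396 + 22326)/7230 = -140131861/7230*21930 = -102436390391/241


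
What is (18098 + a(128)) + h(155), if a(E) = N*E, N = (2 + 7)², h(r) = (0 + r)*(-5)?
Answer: 27691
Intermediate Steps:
h(r) = -5*r (h(r) = r*(-5) = -5*r)
N = 81 (N = 9² = 81)
a(E) = 81*E
(18098 + a(128)) + h(155) = (18098 + 81*128) - 5*155 = (18098 + 10368) - 775 = 28466 - 775 = 27691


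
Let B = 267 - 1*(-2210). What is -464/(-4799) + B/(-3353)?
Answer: -10331331/16091047 ≈ -0.64205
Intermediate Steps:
B = 2477 (B = 267 + 2210 = 2477)
-464/(-4799) + B/(-3353) = -464/(-4799) + 2477/(-3353) = -464*(-1/4799) + 2477*(-1/3353) = 464/4799 - 2477/3353 = -10331331/16091047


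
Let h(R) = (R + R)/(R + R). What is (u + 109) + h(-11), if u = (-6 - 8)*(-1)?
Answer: 124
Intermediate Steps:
u = 14 (u = -14*(-1) = 14)
h(R) = 1 (h(R) = (2*R)/((2*R)) = (2*R)*(1/(2*R)) = 1)
(u + 109) + h(-11) = (14 + 109) + 1 = 123 + 1 = 124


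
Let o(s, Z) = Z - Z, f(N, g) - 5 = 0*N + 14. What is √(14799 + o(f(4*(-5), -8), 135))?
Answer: √14799 ≈ 121.65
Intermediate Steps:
f(N, g) = 19 (f(N, g) = 5 + (0*N + 14) = 5 + (0 + 14) = 5 + 14 = 19)
o(s, Z) = 0
√(14799 + o(f(4*(-5), -8), 135)) = √(14799 + 0) = √14799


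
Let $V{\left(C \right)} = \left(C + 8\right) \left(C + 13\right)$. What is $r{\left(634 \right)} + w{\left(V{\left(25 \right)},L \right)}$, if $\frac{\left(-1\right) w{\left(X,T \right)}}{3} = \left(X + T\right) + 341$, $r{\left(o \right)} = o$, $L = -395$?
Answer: $-2966$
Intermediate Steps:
$V{\left(C \right)} = \left(8 + C\right) \left(13 + C\right)$
$w{\left(X,T \right)} = -1023 - 3 T - 3 X$ ($w{\left(X,T \right)} = - 3 \left(\left(X + T\right) + 341\right) = - 3 \left(\left(T + X\right) + 341\right) = - 3 \left(341 + T + X\right) = -1023 - 3 T - 3 X$)
$r{\left(634 \right)} + w{\left(V{\left(25 \right)},L \right)} = 634 - \left(-162 + 3 \left(104 + 25^{2} + 21 \cdot 25\right)\right) = 634 - \left(-162 + 3 \left(104 + 625 + 525\right)\right) = 634 - 3600 = -2966$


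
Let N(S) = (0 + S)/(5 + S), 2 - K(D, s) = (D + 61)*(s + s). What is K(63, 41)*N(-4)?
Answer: 40664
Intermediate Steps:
K(D, s) = 2 - 2*s*(61 + D) (K(D, s) = 2 - (D + 61)*(s + s) = 2 - (61 + D)*2*s = 2 - 2*s*(61 + D))
N(S) = S/(5 + S)
K(63, 41)*N(-4) = (2 - 122*41 - 2*63*41)*(-4/(5 - 4)) = (2 - 5002 - 5166)*(-4/1) = -(-40664) = -10166*(-4) = 40664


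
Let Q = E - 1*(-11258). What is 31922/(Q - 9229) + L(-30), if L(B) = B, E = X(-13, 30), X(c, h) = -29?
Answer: -14039/1000 ≈ -14.039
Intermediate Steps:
E = -29
Q = 11229 (Q = -29 - 1*(-11258) = -29 + 11258 = 11229)
31922/(Q - 9229) + L(-30) = 31922/(11229 - 9229) - 30 = 31922/2000 - 30 = 31922*(1/2000) - 30 = 15961/1000 - 30 = -14039/1000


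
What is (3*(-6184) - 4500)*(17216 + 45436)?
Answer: -1444253904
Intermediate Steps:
(3*(-6184) - 4500)*(17216 + 45436) = (-18552 - 4500)*62652 = -23052*62652 = -1444253904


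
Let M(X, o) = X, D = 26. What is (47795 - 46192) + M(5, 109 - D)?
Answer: 1608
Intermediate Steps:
(47795 - 46192) + M(5, 109 - D) = (47795 - 46192) + 5 = 1603 + 5 = 1608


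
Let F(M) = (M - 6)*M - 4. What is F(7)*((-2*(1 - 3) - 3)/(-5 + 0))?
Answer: -⅗ ≈ -0.60000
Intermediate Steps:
F(M) = -4 + M*(-6 + M) (F(M) = (-6 + M)*M - 4 = M*(-6 + M) - 4 = -4 + M*(-6 + M))
F(7)*((-2*(1 - 3) - 3)/(-5 + 0)) = (-4 + 7² - 6*7)*((-2*(1 - 3) - 3)/(-5 + 0)) = (-4 + 49 - 42)*((-2*(-2) - 3)/(-5)) = 3*((4 - 3)*(-⅕)) = 3*(1*(-⅕)) = 3*(-⅕) = -⅗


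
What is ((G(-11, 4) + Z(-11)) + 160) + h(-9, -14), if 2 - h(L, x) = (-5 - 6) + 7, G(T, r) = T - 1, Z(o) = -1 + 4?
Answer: 157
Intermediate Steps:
Z(o) = 3
G(T, r) = -1 + T
h(L, x) = 6 (h(L, x) = 2 - ((-5 - 6) + 7) = 2 - (-11 + 7) = 2 - 1*(-4) = 2 + 4 = 6)
((G(-11, 4) + Z(-11)) + 160) + h(-9, -14) = (((-1 - 11) + 3) + 160) + 6 = ((-12 + 3) + 160) + 6 = (-9 + 160) + 6 = 151 + 6 = 157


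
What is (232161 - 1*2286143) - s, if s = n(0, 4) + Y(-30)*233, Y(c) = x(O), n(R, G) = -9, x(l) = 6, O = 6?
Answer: -2055371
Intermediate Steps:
Y(c) = 6
s = 1389 (s = -9 + 6*233 = -9 + 1398 = 1389)
(232161 - 1*2286143) - s = (232161 - 1*2286143) - 1*1389 = (232161 - 2286143) - 1389 = -2053982 - 1389 = -2055371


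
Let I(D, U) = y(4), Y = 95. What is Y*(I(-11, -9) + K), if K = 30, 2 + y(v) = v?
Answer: 3040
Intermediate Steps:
y(v) = -2 + v
I(D, U) = 2 (I(D, U) = -2 + 4 = 2)
Y*(I(-11, -9) + K) = 95*(2 + 30) = 95*32 = 3040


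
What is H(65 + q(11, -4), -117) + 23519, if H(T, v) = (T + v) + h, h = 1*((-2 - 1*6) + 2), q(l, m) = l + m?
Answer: 23468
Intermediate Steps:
h = -6 (h = 1*((-2 - 6) + 2) = 1*(-8 + 2) = 1*(-6) = -6)
H(T, v) = -6 + T + v (H(T, v) = (T + v) - 6 = -6 + T + v)
H(65 + q(11, -4), -117) + 23519 = (-6 + (65 + (11 - 4)) - 117) + 23519 = (-6 + (65 + 7) - 117) + 23519 = (-6 + 72 - 117) + 23519 = -51 + 23519 = 23468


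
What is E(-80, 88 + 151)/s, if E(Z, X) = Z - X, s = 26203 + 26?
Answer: -319/26229 ≈ -0.012162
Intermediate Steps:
s = 26229
E(-80, 88 + 151)/s = (-80 - (88 + 151))/26229 = (-80 - 1*239)*(1/26229) = (-80 - 239)*(1/26229) = -319*1/26229 = -319/26229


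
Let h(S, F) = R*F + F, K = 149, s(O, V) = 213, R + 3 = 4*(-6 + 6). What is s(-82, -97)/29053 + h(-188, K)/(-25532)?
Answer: 7048055/370890598 ≈ 0.019003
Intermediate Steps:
R = -3 (R = -3 + 4*(-6 + 6) = -3 + 4*0 = -3 + 0 = -3)
h(S, F) = -2*F (h(S, F) = -3*F + F = -2*F)
s(-82, -97)/29053 + h(-188, K)/(-25532) = 213/29053 - 2*149/(-25532) = 213*(1/29053) - 298*(-1/25532) = 213/29053 + 149/12766 = 7048055/370890598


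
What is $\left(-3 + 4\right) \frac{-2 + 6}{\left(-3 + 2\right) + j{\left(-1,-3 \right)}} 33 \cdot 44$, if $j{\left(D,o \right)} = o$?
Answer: $-1452$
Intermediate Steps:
$\left(-3 + 4\right) \frac{-2 + 6}{\left(-3 + 2\right) + j{\left(-1,-3 \right)}} 33 \cdot 44 = \left(-3 + 4\right) \frac{-2 + 6}{\left(-3 + 2\right) - 3} \cdot 33 \cdot 44 = 1 \frac{4}{-1 - 3} \cdot 33 \cdot 44 = 1 \frac{4}{-4} \cdot 33 \cdot 44 = 1 \cdot 4 \left(- \frac{1}{4}\right) 33 \cdot 44 = 1 \left(-1\right) 33 \cdot 44 = \left(-1\right) 33 \cdot 44 = \left(-33\right) 44 = -1452$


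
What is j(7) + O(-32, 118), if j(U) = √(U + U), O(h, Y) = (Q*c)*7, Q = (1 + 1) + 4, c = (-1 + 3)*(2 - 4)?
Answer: -168 + √14 ≈ -164.26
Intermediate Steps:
c = -4 (c = 2*(-2) = -4)
Q = 6 (Q = 2 + 4 = 6)
O(h, Y) = -168 (O(h, Y) = (6*(-4))*7 = -24*7 = -168)
j(U) = √2*√U (j(U) = √(2*U) = √2*√U)
j(7) + O(-32, 118) = √2*√7 - 168 = √14 - 168 = -168 + √14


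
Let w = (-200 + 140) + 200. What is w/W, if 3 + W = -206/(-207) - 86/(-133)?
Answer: -3854340/37393 ≈ -103.08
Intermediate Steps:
W = -37393/27531 (W = -3 + (-206/(-207) - 86/(-133)) = -3 + (-206*(-1/207) - 86*(-1/133)) = -3 + (206/207 + 86/133) = -3 + 45200/27531 = -37393/27531 ≈ -1.3582)
w = 140 (w = -60 + 200 = 140)
w/W = 140/(-37393/27531) = 140*(-27531/37393) = -3854340/37393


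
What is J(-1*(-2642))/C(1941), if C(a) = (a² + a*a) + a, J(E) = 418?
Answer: 38/685173 ≈ 5.5460e-5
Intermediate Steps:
C(a) = a + 2*a² (C(a) = (a² + a²) + a = 2*a² + a = a + 2*a²)
J(-1*(-2642))/C(1941) = 418/((1941*(1 + 2*1941))) = 418/((1941*(1 + 3882))) = 418/((1941*3883)) = 418/7536903 = 418*(1/7536903) = 38/685173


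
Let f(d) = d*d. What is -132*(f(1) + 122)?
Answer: -16236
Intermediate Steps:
f(d) = d²
-132*(f(1) + 122) = -132*(1² + 122) = -132*(1 + 122) = -132*123 = -16236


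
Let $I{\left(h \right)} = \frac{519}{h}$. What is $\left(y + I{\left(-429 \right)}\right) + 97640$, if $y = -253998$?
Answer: $- \frac{22359367}{143} \approx -1.5636 \cdot 10^{5}$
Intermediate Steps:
$\left(y + I{\left(-429 \right)}\right) + 97640 = \left(-253998 + \frac{519}{-429}\right) + 97640 = \left(-253998 + 519 \left(- \frac{1}{429}\right)\right) + 97640 = \left(-253998 - \frac{173}{143}\right) + 97640 = - \frac{36321887}{143} + 97640 = - \frac{22359367}{143}$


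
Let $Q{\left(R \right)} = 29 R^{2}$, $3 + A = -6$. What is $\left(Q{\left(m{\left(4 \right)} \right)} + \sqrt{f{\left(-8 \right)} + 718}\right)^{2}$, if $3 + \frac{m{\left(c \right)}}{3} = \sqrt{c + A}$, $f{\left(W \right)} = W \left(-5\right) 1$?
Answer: $\left(\sqrt{758} + 261 \left(3 - i \sqrt{5}\right)^{2}\right)^{2} \approx -1.1114 \cdot 10^{7} - 7.5043 \cdot 10^{6} i$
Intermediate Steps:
$f{\left(W \right)} = - 5 W$ ($f{\left(W \right)} = - 5 W 1 = - 5 W$)
$A = -9$ ($A = -3 - 6 = -9$)
$m{\left(c \right)} = -9 + 3 \sqrt{-9 + c}$ ($m{\left(c \right)} = -9 + 3 \sqrt{c - 9} = -9 + 3 \sqrt{-9 + c}$)
$\left(Q{\left(m{\left(4 \right)} \right)} + \sqrt{f{\left(-8 \right)} + 718}\right)^{2} = \left(29 \left(-9 + 3 \sqrt{-9 + 4}\right)^{2} + \sqrt{\left(-5\right) \left(-8\right) + 718}\right)^{2} = \left(29 \left(-9 + 3 \sqrt{-5}\right)^{2} + \sqrt{40 + 718}\right)^{2} = \left(29 \left(-9 + 3 i \sqrt{5}\right)^{2} + \sqrt{758}\right)^{2} = \left(\sqrt{758} + 29 \left(-9 + 3 i \sqrt{5}\right)^{2}\right)^{2}$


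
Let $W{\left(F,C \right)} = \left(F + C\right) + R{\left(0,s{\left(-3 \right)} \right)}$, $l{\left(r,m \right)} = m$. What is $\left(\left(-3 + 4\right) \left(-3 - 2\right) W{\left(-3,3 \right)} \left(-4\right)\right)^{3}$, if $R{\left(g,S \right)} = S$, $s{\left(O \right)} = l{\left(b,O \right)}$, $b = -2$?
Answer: $-216000$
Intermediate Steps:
$s{\left(O \right)} = O$
$W{\left(F,C \right)} = -3 + C + F$ ($W{\left(F,C \right)} = \left(F + C\right) - 3 = \left(C + F\right) - 3 = -3 + C + F$)
$\left(\left(-3 + 4\right) \left(-3 - 2\right) W{\left(-3,3 \right)} \left(-4\right)\right)^{3} = \left(\left(-3 + 4\right) \left(-3 - 2\right) \left(-3 + 3 - 3\right) \left(-4\right)\right)^{3} = \left(1 \left(-5\right) \left(-3\right) \left(-4\right)\right)^{3} = \left(\left(-5\right) \left(-3\right) \left(-4\right)\right)^{3} = \left(15 \left(-4\right)\right)^{3} = \left(-60\right)^{3} = -216000$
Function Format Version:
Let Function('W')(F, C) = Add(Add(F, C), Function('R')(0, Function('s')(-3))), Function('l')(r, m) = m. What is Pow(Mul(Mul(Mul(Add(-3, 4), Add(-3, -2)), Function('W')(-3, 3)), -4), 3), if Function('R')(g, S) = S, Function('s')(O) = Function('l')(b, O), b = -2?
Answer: -216000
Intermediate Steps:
Function('s')(O) = O
Function('W')(F, C) = Add(-3, C, F) (Function('W')(F, C) = Add(Add(F, C), -3) = Add(Add(C, F), -3) = Add(-3, C, F))
Pow(Mul(Mul(Mul(Add(-3, 4), Add(-3, -2)), Function('W')(-3, 3)), -4), 3) = Pow(Mul(Mul(Mul(Add(-3, 4), Add(-3, -2)), Add(-3, 3, -3)), -4), 3) = Pow(Mul(Mul(Mul(1, -5), -3), -4), 3) = Pow(Mul(Mul(-5, -3), -4), 3) = Pow(Mul(15, -4), 3) = Pow(-60, 3) = -216000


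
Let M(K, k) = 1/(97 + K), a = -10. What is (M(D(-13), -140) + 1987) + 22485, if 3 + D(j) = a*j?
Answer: 5481729/224 ≈ 24472.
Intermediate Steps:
D(j) = -3 - 10*j
(M(D(-13), -140) + 1987) + 22485 = (1/(97 + (-3 - 10*(-13))) + 1987) + 22485 = (1/(97 + (-3 + 130)) + 1987) + 22485 = (1/(97 + 127) + 1987) + 22485 = (1/224 + 1987) + 22485 = 445089/224 + 22485 = 5481729/224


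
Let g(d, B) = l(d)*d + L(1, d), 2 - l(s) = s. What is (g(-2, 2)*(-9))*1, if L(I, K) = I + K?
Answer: 81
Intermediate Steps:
l(s) = 2 - s
g(d, B) = 1 + d + d*(2 - d) (g(d, B) = (2 - d)*d + (1 + d) = d*(2 - d) + (1 + d) = 1 + d + d*(2 - d))
(g(-2, 2)*(-9))*1 = ((1 - 2 - 1*(-2)*(-2 - 2))*(-9))*1 = ((1 - 2 - 1*(-2)*(-4))*(-9))*1 = ((1 - 2 - 8)*(-9))*1 = -9*(-9)*1 = 81*1 = 81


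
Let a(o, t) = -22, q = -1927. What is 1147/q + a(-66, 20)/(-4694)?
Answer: -2670812/4522669 ≈ -0.59054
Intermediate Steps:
1147/q + a(-66, 20)/(-4694) = 1147/(-1927) - 22/(-4694) = 1147*(-1/1927) - 22*(-1/4694) = -1147/1927 + 11/2347 = -2670812/4522669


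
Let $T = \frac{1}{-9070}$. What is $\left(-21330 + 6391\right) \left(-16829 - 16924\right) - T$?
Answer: $\frac{4573421127691}{9070} \approx 5.0424 \cdot 10^{8}$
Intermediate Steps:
$T = - \frac{1}{9070} \approx -0.00011025$
$\left(-21330 + 6391\right) \left(-16829 - 16924\right) - T = \left(-21330 + 6391\right) \left(-16829 - 16924\right) - - \frac{1}{9070} = \left(-14939\right) \left(-33753\right) + \frac{1}{9070} = 504236067 + \frac{1}{9070} = \frac{4573421127691}{9070}$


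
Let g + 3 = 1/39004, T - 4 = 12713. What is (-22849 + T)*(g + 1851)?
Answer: -182577102469/9751 ≈ -1.8724e+7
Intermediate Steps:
T = 12717 (T = 4 + 12713 = 12717)
g = -117011/39004 (g = -3 + 1/39004 = -117011/39004 ≈ -3.0000)
(-22849 + T)*(g + 1851) = (-22849 + 12717)*(-117011/39004 + 1851) = -10132*72079393/39004 = -182577102469/9751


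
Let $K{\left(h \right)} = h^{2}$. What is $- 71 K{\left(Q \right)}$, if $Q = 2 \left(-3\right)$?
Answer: $-2556$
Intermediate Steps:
$Q = -6$
$- 71 K{\left(Q \right)} = - 71 \left(-6\right)^{2} = \left(-71\right) 36 = -2556$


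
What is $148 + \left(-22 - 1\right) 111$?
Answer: $-2405$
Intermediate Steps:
$148 + \left(-22 - 1\right) 111 = 148 - 2553 = -2405$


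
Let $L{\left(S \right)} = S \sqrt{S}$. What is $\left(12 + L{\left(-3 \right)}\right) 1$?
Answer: $12 - 3 i \sqrt{3} \approx 12.0 - 5.1962 i$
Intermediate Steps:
$L{\left(S \right)} = S^{\frac{3}{2}}$
$\left(12 + L{\left(-3 \right)}\right) 1 = \left(12 + \left(-3\right)^{\frac{3}{2}}\right) 1 = \left(12 - 3 i \sqrt{3}\right) 1 = 12 - 3 i \sqrt{3}$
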